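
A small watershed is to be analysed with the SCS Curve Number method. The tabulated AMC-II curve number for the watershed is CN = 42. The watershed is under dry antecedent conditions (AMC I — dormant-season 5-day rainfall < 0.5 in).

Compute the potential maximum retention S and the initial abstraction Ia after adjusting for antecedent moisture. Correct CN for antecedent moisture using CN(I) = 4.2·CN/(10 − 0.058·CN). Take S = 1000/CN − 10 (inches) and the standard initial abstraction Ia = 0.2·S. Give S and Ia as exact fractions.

Dry (AMC I): CN(I) = 4.2·42/(10 − 0.058·42) = (882/5)/(1891/250) = 44100/1891 ≈ 23.321
Max retention: S = 1000/(44100/1891) − 10 = 14500/441 in (≈ 32.880 in)
Initial abstraction Ia = S/5 = (14500/441)/5 = 2900/441 ≈ 6.576 in

S = 14500/441 in ≈ 32.880 in; Ia = 2900/441 in ≈ 6.576 in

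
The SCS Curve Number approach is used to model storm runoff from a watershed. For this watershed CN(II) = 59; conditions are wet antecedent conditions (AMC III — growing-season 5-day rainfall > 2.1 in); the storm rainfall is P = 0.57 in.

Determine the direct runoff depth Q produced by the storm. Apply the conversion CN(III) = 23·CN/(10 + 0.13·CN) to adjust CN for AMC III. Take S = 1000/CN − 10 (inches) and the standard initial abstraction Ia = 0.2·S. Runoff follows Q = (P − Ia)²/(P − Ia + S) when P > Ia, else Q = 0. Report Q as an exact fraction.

CN(III) from CN(II)=59: (23·59)/(10 + 0.13·59) = 135700/1767 ≈ 76.797
Max retention: S = 1000/(135700/1767) − 10 = 4100/1357 in (≈ 3.021 in)
Initial abstraction Ia = S/5 = (4100/1357)/5 = 820/1357 ≈ 0.604 in
P = 0.570 ≤ Ia = 0.604 in: entire storm abstracted, Q = 0.

Q = 0 in ≈ 0.000 in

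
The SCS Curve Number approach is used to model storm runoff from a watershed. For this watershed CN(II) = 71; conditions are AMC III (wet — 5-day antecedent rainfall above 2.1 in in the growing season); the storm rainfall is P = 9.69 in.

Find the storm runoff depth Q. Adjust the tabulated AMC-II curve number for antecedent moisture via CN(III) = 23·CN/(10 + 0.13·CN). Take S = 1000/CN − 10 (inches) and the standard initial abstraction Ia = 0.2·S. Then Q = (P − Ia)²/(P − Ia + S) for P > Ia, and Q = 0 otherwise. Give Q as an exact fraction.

Q = 2323725238129/296287764100 in ≈ 7.843 in

Adjust CN=71 to AMC III: 23·71/(10 + 0.13·71) → 1633 ÷ (1923/100) = 163300/1923 ≈ 84.919
Retention S: 1000/CN − 10 with CN=84.919 → S = 2900/1633 ≈ 1.776 in
Ia = 0.2S: 0.2·1.776 = 0.355 in (exactly 580/1633)
P − Ia = 9.690 − 0.355 = 1524377/163300 ≈ 9.335 in (> 0, runoff occurs)
Q: (1524377/163300)² ÷ (1814377/163300) = 2323725238129/296287764100 in (≈ 7.843 in)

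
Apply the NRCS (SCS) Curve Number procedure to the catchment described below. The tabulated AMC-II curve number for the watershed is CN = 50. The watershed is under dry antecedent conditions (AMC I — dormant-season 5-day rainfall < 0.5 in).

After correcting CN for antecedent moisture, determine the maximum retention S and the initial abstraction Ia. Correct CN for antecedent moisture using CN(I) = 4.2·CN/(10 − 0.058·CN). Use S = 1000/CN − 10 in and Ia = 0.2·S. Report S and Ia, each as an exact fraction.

CN(I) from CN(II)=50: (4.2·50)/(10 − 0.058·50) = 2100/71 ≈ 29.577
S = 1000/(2100/71) − 10 = 500/21 in ≈ 23.810 in
Initial abstraction Ia = S/5 = (500/21)/5 = 100/21 ≈ 4.762 in

S = 500/21 in ≈ 23.810 in; Ia = 100/21 in ≈ 4.762 in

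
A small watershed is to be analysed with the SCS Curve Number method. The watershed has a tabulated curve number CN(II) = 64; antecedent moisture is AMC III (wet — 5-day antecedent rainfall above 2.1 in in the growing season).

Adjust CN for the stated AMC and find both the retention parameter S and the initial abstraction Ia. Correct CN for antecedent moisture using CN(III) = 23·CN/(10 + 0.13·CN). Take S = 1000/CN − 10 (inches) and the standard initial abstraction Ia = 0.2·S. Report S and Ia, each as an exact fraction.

Wet (AMC III): CN(III) = 23·64/(10 + 0.13·64) = 1472/(458/25) = 18400/229 ≈ 80.349
Retention S: 1000/CN − 10 with CN=80.349 → S = 225/92 ≈ 2.446 in
Initial abstraction Ia = S/5 = (225/92)/5 = 45/92 ≈ 0.489 in

S = 225/92 in ≈ 2.446 in; Ia = 45/92 in ≈ 0.489 in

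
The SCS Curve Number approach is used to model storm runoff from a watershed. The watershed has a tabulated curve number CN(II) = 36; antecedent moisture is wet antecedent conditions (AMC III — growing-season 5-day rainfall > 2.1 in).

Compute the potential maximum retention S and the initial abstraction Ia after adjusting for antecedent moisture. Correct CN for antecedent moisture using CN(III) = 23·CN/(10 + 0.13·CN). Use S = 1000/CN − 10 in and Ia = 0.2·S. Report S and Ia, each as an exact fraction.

CN(III) from CN(II)=36: (23·36)/(10 + 0.13·36) = 20700/367 ≈ 56.403
Max retention: S = 1000/(20700/367) − 10 = 1600/207 in (≈ 7.729 in)
Ia = 0.2·(1600/207) = 320/207 in ≈ 1.546 in

S = 1600/207 in ≈ 7.729 in; Ia = 320/207 in ≈ 1.546 in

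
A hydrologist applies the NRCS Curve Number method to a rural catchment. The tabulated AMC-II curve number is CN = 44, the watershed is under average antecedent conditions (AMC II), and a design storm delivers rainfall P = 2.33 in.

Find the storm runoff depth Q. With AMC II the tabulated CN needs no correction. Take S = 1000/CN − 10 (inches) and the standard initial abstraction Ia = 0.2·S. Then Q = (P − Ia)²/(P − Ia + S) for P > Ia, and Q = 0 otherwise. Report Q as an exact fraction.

Average conditions: CN = 44 (no AMC adjustment).
Max retention: S = 1000/44 − 10 = 140/11 in (≈ 12.727 in)
Initial abstraction Ia = S/5 = (140/11)/5 = 28/11 ≈ 2.545 in
P = 2.330 ≤ Ia = 2.545 in: entire storm abstracted, Q = 0.

Q = 0 in ≈ 0.000 in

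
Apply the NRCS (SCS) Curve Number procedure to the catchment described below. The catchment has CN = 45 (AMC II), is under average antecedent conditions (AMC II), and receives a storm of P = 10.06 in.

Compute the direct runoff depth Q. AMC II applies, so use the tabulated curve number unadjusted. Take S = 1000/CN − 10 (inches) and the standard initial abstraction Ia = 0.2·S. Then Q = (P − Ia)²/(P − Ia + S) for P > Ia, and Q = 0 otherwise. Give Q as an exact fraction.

AMC II — tabulated CN = 45 applies directly.
Max retention: S = 1000/45 − 10 = 110/9 in (≈ 12.222 in)
Ia = 0.2S: 0.2·12.222 = 2.444 in (exactly 22/9)
Excess rainfall: 10.060 − 2.444 = 7.616 in; P > Ia so Q > 0
Q: (3427/450)² ÷ (8927/450) = 11744329/4017150 in (≈ 2.924 in)

Q = 11744329/4017150 in ≈ 2.924 in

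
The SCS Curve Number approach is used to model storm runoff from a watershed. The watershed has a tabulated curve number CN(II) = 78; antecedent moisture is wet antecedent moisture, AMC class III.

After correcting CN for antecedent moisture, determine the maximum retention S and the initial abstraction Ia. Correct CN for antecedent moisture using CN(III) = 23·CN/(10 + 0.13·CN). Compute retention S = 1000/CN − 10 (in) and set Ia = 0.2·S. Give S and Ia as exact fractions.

Wet (AMC III): CN(III) = 23·78/(10 + 0.13·78) = 1794/(1007/50) = 89700/1007 ≈ 89.076
Max retention: S = 1000/(89700/1007) − 10 = 1100/897 in (≈ 1.226 in)
Ia = 0.2·(1100/897) = 220/897 in ≈ 0.245 in

S = 1100/897 in ≈ 1.226 in; Ia = 220/897 in ≈ 0.245 in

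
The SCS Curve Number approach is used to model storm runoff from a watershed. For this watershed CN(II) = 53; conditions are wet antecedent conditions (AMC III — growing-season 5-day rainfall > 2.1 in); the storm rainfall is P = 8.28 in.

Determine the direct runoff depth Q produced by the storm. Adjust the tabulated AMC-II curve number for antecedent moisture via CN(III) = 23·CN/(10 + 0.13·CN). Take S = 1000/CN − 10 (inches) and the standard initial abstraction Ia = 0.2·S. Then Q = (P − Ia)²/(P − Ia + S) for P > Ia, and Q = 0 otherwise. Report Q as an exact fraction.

Q = 52364541889/10554498175 in ≈ 4.961 in

Wet (AMC III): CN(III) = 23·53/(10 + 0.13·53) = 1219/(1689/100) = 121900/1689 ≈ 72.173
Retention S: 1000/CN − 10 with CN=72.173 → S = 4700/1219 ≈ 3.856 in
Ia = 0.2S: 0.2·3.856 = 0.771 in (exactly 940/1219)
P − Ia = 8.280 − 0.771 = 228833/30475 ≈ 7.509 in (> 0, runoff occurs)
Runoff Q = (P−Ia)²/(P−Ia+S) = (7.509)²/(7.509+3.856) = 52364541889/10554498175 ≈ 4.961 in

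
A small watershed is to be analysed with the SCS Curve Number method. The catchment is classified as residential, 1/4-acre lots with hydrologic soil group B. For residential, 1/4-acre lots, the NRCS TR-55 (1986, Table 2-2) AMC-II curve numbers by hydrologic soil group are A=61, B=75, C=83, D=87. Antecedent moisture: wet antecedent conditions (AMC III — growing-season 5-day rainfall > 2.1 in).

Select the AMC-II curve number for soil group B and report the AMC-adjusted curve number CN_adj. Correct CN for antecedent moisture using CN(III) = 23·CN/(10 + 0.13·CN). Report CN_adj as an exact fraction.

CN_adj = 6900/79 ≈ 87.342

NRCS table: residential, 1/4-acre lots, soil group B → CN(II) = 75
Wet (AMC III): CN(III) = 23·75/(10 + 0.13·75) = 1725/(79/4) = 6900/79 ≈ 87.342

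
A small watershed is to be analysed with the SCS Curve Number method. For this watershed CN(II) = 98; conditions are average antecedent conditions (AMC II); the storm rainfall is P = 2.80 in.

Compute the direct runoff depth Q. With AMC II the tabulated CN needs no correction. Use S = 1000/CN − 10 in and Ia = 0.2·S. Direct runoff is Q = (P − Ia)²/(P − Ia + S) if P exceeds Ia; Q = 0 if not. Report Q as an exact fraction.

Q = 228488/88935 in ≈ 2.569 in

Average conditions: CN = 98 (no AMC adjustment).
S = 1000/98 − 10 = 10/49 in ≈ 0.204 in
Initial abstraction Ia = S/5 = (10/49)/5 = 2/49 ≈ 0.041 in
Since P=2.800 > Ia=0.041: effective rainfall P−Ia = 676/245 in
Runoff Q = (P−Ia)²/(P−Ia+S) = (2.759)²/(2.759+0.204) = 228488/88935 ≈ 2.569 in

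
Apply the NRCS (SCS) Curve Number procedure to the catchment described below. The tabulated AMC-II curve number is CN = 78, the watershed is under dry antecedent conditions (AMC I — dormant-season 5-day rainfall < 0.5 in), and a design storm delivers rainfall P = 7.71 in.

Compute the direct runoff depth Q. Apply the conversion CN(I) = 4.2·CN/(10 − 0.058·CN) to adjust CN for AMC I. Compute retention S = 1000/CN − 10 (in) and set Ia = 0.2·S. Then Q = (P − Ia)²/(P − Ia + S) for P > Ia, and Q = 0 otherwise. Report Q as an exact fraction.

Dry (AMC I): CN(I) = 4.2·78/(10 − 0.058·78) = (1638/5)/(1369/250) = 81900/1369 ≈ 59.825
Max retention: S = 1000/(81900/1369) − 10 = 5500/819 in (≈ 6.716 in)
Initial abstraction Ia = S/5 = (5500/819)/5 = 1100/819 ≈ 1.343 in
P − Ia = 7.710 − 1.343 = 521449/81900 ≈ 6.367 in (> 0, runoff occurs)
Runoff Q = (P−Ia)²/(P−Ia+S) = (6.367)²/(6.367+6.716) = 271909059601/87751673100 ≈ 3.099 in

Q = 271909059601/87751673100 in ≈ 3.099 in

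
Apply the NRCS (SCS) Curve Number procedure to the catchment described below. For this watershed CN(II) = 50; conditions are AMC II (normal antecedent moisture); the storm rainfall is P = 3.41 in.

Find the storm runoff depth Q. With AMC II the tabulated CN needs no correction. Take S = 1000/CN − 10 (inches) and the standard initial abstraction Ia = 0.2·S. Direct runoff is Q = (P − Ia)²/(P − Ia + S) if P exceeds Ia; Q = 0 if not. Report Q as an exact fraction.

Q = 19881/114100 in ≈ 0.174 in

Average conditions: CN = 50 (no AMC adjustment).
Retention S: 1000/CN − 10 with CN=50.000 → S = 10 ≈ 10.000 in
Initial abstraction Ia = S/5 = 10/5 = 2 ≈ 2.000 in
P − Ia = 3.410 − 2.000 = 141/100 ≈ 1.410 in (> 0, runoff occurs)
Q = (141/100)²/((141/100) + 10) = (19881/10000)/(1141/100) = 19881/114100 in ≈ 0.174 in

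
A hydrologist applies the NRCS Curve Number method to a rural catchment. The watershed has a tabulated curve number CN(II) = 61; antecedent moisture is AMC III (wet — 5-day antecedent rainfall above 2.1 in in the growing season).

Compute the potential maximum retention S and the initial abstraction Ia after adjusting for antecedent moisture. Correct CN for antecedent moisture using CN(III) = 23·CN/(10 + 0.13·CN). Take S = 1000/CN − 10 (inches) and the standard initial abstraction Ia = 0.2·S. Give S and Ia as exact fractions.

CN(III) from CN(II)=61: (23·61)/(10 + 0.13·61) = 140300/1793 ≈ 78.249
Retention S: 1000/CN − 10 with CN=78.249 → S = 3900/1403 ≈ 2.780 in
Ia = 0.2S: 0.2·2.780 = 0.556 in (exactly 780/1403)

S = 3900/1403 in ≈ 2.780 in; Ia = 780/1403 in ≈ 0.556 in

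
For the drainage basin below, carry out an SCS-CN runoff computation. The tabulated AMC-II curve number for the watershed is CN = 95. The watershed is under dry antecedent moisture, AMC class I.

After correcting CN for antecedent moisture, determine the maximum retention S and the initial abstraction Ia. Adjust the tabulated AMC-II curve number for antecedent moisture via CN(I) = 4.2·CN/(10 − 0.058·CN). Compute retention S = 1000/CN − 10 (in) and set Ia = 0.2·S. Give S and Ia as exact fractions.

S = 500/399 in ≈ 1.253 in; Ia = 100/399 in ≈ 0.251 in

CN(I) from CN(II)=95: (4.2·95)/(10 − 0.058·95) = 39900/449 ≈ 88.864
Max retention: S = 1000/(39900/449) − 10 = 500/399 in (≈ 1.253 in)
Ia = 0.2S: 0.2·1.253 = 0.251 in (exactly 100/399)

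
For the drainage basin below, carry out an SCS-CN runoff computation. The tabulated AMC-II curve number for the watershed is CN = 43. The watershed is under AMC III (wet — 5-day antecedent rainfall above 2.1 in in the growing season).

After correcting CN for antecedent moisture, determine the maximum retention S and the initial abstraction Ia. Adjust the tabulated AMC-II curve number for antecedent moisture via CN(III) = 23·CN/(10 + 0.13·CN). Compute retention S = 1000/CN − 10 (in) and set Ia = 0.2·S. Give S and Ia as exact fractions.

S = 5700/989 in ≈ 5.763 in; Ia = 1140/989 in ≈ 1.153 in

CN(III) from CN(II)=43: (23·43)/(10 + 0.13·43) = 98900/1559 ≈ 63.438
S = 1000/(98900/1559) − 10 = 5700/989 in ≈ 5.763 in
Initial abstraction Ia = S/5 = (5700/989)/5 = 1140/989 ≈ 1.153 in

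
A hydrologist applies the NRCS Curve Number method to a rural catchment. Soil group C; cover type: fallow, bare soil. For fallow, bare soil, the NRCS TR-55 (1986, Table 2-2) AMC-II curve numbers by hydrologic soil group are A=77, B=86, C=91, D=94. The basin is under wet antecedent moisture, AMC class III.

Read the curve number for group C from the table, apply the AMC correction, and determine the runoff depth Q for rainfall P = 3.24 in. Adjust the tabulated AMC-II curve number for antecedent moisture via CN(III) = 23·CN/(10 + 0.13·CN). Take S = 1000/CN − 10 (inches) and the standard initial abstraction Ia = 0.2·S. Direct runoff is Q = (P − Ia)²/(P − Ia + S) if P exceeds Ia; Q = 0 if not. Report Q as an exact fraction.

Q = 3026210121/1090296025 in ≈ 2.776 in

NRCS table: fallow, bare soil, soil group C → CN(II) = 91
Adjust CN=91 to AMC III: 23·91/(10 + 0.13·91) → 2093 ÷ (2183/100) = 209300/2183 ≈ 95.877
Max retention: S = 1000/(209300/2183) − 10 = 900/2093 in (≈ 0.430 in)
Ia = 0.2·(900/2093) = 180/2093 in ≈ 0.086 in
P − Ia = 3.240 − 0.086 = 165033/52325 ≈ 3.154 in (> 0, runoff occurs)
Q: (165033/52325)² ÷ (187533/52325) = 3026210121/1090296025 in (≈ 2.776 in)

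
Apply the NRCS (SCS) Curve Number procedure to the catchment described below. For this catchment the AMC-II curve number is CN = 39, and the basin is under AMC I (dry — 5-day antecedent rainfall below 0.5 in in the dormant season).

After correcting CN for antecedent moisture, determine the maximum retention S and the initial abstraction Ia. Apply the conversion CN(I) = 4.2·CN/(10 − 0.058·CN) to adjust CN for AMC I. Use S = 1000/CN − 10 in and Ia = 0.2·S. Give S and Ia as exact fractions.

CN(I) from CN(II)=39: (4.2·39)/(10 − 0.058·39) = 81900/3869 ≈ 21.168
S = 1000/(81900/3869) − 10 = 30500/819 in ≈ 37.241 in
Initial abstraction Ia = S/5 = (30500/819)/5 = 6100/819 ≈ 7.448 in

S = 30500/819 in ≈ 37.241 in; Ia = 6100/819 in ≈ 7.448 in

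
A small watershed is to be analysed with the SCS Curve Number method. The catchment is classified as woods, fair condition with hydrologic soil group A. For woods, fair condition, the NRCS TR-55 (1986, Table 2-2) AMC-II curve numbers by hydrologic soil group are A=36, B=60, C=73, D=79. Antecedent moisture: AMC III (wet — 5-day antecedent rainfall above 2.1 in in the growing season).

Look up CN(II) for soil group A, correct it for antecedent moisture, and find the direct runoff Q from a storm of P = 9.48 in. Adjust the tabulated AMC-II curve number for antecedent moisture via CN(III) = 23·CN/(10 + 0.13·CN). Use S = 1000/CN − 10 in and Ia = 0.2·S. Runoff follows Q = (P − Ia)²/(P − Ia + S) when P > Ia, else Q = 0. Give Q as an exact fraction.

NRCS table: woods, fair condition, soil group A → CN(II) = 36
CN(III) from CN(II)=36: (23·36)/(10 + 0.13·36) = 20700/367 ≈ 56.403
Max retention: S = 1000/(20700/367) − 10 = 1600/207 in (≈ 7.729 in)
Ia = 0.2·(1600/207) = 320/207 in ≈ 1.546 in
Excess rainfall: 9.480 − 1.546 = 7.934 in; P > Ia so Q > 0
Runoff Q = (P−Ia)²/(P−Ia+S) = (7.934)²/(7.934+7.729) = 1685841481/419480325 ≈ 4.019 in

Q = 1685841481/419480325 in ≈ 4.019 in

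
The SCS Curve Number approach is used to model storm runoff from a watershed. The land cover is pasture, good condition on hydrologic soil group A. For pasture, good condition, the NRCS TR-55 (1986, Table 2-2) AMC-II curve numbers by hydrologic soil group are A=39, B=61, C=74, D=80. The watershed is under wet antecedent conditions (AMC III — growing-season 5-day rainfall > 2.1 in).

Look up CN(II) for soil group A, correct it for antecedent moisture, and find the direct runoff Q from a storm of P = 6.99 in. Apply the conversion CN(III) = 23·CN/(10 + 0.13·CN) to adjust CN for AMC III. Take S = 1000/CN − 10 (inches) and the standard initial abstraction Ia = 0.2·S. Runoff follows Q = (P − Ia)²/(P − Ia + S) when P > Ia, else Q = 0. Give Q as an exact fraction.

NRCS table: pasture, good condition, soil group A → CN(II) = 39
CN(III) from CN(II)=39: (23·39)/(10 + 0.13·39) = 89700/1507 ≈ 59.522
Retention S: 1000/CN − 10 with CN=59.522 → S = 6100/897 ≈ 6.800 in
Initial abstraction Ia = S/5 = (6100/897)/5 = 1220/897 ≈ 1.360 in
P − Ia = 6.990 − 1.360 = 505003/89700 ≈ 5.630 in (> 0, runoff occurs)
Runoff Q = (P−Ia)²/(P−Ia+S) = (5.630)²/(5.630+6.800) = 255028030009/100015769100 ≈ 2.550 in

Q = 255028030009/100015769100 in ≈ 2.550 in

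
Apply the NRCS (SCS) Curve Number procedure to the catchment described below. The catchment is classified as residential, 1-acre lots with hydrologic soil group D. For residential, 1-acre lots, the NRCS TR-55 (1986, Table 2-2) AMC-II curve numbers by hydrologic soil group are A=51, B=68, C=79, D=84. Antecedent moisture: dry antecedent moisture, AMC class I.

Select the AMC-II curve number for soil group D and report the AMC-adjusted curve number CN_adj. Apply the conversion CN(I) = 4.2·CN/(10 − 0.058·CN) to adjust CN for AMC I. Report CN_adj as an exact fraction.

CN_adj = 44100/641 ≈ 68.799

NRCS table: residential, 1-acre lots, soil group D → CN(II) = 84
Adjust CN=84 to AMC I: 4.2·84/(10 − 0.058·84) → (1764/5) ÷ (641/125) = 44100/641 ≈ 68.799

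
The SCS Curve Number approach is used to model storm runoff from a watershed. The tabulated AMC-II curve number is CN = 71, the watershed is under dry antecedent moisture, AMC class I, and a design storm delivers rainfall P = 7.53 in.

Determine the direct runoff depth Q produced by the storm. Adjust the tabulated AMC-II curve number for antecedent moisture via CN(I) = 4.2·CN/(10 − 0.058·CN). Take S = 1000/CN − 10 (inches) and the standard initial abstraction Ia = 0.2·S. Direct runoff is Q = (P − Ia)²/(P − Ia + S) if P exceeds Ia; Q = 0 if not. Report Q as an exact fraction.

CN(I) from CN(II)=71: (4.2·71)/(10 − 0.058·71) = 149100/2941 ≈ 50.697
Max retention: S = 1000/(149100/2941) − 10 = 14500/1491 in (≈ 9.725 in)
Ia = 0.2S: 0.2·9.725 = 1.945 in (exactly 2900/1491)
Excess rainfall: 7.530 − 1.945 = 5.585 in; P > Ia so Q > 0
Q: (832723/149100)² ÷ (2282723/149100) = 693427594729/340353999300 in (≈ 2.037 in)

Q = 693427594729/340353999300 in ≈ 2.037 in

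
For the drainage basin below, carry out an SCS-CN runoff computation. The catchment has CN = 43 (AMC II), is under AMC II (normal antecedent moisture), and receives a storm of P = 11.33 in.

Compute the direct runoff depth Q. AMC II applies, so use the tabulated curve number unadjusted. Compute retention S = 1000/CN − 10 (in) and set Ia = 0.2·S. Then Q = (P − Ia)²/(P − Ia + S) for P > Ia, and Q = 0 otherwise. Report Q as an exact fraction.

Average conditions: CN = 43 (no AMC adjustment).
Retention S: 1000/CN − 10 with CN=43.000 → S = 570/43 ≈ 13.256 in
Ia = 0.2·(570/43) = 114/43 in ≈ 2.651 in
P − Ia = 11.330 − 2.651 = 37319/4300 ≈ 8.679 in (> 0, runoff occurs)
Q: (37319/4300)² ÷ (94319/4300) = 1392707761/405571700 in (≈ 3.434 in)

Q = 1392707761/405571700 in ≈ 3.434 in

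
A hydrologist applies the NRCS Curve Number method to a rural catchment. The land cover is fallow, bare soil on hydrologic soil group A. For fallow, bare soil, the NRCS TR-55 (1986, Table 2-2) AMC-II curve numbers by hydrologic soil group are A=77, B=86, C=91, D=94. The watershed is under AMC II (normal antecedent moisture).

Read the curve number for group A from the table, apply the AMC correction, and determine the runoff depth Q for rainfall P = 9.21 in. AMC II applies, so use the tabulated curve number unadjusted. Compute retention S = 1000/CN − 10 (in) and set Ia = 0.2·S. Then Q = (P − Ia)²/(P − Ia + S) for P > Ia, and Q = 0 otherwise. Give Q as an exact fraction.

Q = 4397944489/687740900 in ≈ 6.395 in

NRCS table: fallow, bare soil, soil group A → CN(II) = 77
Average conditions: CN = 77 (no AMC adjustment).
Retention S: 1000/CN − 10 with CN=77.000 → S = 230/77 ≈ 2.987 in
Ia = 0.2S: 0.2·2.987 = 0.597 in (exactly 46/77)
P − Ia = 9.210 − 0.597 = 66317/7700 ≈ 8.613 in (> 0, runoff occurs)
Runoff Q = (P−Ia)²/(P−Ia+S) = (8.613)²/(8.613+2.987) = 4397944489/687740900 ≈ 6.395 in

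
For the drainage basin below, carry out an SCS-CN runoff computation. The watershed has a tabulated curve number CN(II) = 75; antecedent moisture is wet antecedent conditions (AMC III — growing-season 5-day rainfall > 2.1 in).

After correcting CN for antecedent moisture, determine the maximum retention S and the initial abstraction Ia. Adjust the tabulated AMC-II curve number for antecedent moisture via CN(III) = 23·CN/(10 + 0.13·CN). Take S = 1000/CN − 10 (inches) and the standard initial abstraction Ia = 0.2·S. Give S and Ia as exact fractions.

S = 100/69 in ≈ 1.449 in; Ia = 20/69 in ≈ 0.290 in

Adjust CN=75 to AMC III: 23·75/(10 + 0.13·75) → 1725 ÷ (79/4) = 6900/79 ≈ 87.342
Max retention: S = 1000/(6900/79) − 10 = 100/69 in (≈ 1.449 in)
Initial abstraction Ia = S/5 = (100/69)/5 = 20/69 ≈ 0.290 in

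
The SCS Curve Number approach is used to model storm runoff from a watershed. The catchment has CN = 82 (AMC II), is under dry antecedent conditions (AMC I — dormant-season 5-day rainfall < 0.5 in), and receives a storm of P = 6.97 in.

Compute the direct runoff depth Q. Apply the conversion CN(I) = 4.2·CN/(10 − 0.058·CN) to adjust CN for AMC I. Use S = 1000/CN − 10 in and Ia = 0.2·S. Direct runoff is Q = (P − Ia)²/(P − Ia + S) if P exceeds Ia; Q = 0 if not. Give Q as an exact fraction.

Dry (AMC I): CN(I) = 4.2·82/(10 − 0.058·82) = (1722/5)/(1311/250) = 28700/437 ≈ 65.675
Retention S: 1000/CN − 10 with CN=65.675 → S = 1500/287 ≈ 5.226 in
Ia = 0.2·(1500/287) = 300/287 in ≈ 1.045 in
Since P=6.970 > Ia=1.045: effective rainfall P−Ia = 170039/28700 in
Q: (170039/28700)² ÷ (320039/28700) = 28913261521/9185119300 in (≈ 3.148 in)

Q = 28913261521/9185119300 in ≈ 3.148 in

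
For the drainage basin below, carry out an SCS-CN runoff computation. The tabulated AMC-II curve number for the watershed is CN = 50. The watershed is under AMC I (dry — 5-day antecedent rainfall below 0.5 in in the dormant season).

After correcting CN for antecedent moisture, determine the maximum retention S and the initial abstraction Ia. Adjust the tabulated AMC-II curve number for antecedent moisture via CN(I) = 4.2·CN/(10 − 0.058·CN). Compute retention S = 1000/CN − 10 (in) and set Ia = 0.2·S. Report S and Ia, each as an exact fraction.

S = 500/21 in ≈ 23.810 in; Ia = 100/21 in ≈ 4.762 in

CN(I) from CN(II)=50: (4.2·50)/(10 − 0.058·50) = 2100/71 ≈ 29.577
Retention S: 1000/CN − 10 with CN=29.577 → S = 500/21 ≈ 23.810 in
Ia = 0.2S: 0.2·23.810 = 4.762 in (exactly 100/21)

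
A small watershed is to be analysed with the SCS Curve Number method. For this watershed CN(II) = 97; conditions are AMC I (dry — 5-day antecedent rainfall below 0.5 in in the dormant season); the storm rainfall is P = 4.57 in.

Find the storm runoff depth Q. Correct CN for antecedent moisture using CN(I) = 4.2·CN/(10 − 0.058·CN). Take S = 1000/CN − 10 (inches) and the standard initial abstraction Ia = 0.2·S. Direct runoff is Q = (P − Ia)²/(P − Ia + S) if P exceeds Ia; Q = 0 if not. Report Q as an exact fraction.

Q = 90181891809/23785573700 in ≈ 3.791 in

CN(I) from CN(II)=97: (4.2·97)/(10 − 0.058·97) = 67900/729 ≈ 93.141
Retention S: 1000/CN − 10 with CN=93.141 → S = 500/679 ≈ 0.736 in
Ia = 0.2S: 0.2·0.736 = 0.147 in (exactly 100/679)
Since P=4.570 > Ia=0.147: effective rainfall P−Ia = 300303/67900 in
Q: (300303/67900)² ÷ (350303/67900) = 90181891809/23785573700 in (≈ 3.791 in)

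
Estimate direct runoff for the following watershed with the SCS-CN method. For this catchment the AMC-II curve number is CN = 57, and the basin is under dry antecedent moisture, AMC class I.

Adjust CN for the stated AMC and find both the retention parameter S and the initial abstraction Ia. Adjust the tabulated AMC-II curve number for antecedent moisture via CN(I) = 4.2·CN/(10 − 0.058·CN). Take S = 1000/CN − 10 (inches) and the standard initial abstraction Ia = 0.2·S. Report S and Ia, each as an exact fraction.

S = 21500/1197 in ≈ 17.962 in; Ia = 4300/1197 in ≈ 3.592 in

CN(I) from CN(II)=57: (4.2·57)/(10 − 0.058·57) = 119700/3347 ≈ 35.763
S = 1000/(119700/3347) − 10 = 21500/1197 in ≈ 17.962 in
Initial abstraction Ia = S/5 = (21500/1197)/5 = 4300/1197 ≈ 3.592 in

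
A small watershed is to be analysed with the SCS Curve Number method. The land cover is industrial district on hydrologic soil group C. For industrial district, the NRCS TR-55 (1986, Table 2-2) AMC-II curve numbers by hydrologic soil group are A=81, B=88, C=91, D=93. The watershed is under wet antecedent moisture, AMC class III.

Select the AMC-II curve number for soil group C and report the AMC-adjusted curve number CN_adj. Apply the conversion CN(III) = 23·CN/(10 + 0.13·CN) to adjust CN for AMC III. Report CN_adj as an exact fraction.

CN_adj = 209300/2183 ≈ 95.877

NRCS table: industrial district, soil group C → CN(II) = 91
CN(III) from CN(II)=91: (23·91)/(10 + 0.13·91) = 209300/2183 ≈ 95.877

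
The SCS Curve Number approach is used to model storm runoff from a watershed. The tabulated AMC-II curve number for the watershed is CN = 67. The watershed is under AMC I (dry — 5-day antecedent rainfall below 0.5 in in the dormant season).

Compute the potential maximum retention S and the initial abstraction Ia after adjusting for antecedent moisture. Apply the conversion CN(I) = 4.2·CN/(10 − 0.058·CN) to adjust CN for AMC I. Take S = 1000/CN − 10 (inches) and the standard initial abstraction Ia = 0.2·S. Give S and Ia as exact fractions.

Dry (AMC I): CN(I) = 4.2·67/(10 − 0.058·67) = (1407/5)/(3057/500) = 46900/1019 ≈ 46.026
Max retention: S = 1000/(46900/1019) − 10 = 5500/469 in (≈ 11.727 in)
Ia = 0.2·(5500/469) = 1100/469 in ≈ 2.345 in

S = 5500/469 in ≈ 11.727 in; Ia = 1100/469 in ≈ 2.345 in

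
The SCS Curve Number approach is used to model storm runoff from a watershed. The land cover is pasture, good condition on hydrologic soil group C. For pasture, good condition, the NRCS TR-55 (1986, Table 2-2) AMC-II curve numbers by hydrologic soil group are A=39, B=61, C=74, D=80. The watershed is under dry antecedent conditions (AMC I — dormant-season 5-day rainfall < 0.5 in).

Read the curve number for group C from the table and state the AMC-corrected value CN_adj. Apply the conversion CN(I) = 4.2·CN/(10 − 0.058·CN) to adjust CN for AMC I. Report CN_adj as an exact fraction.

CN_adj = 77700/1427 ≈ 54.450

NRCS table: pasture, good condition, soil group C → CN(II) = 74
CN(I) from CN(II)=74: (4.2·74)/(10 − 0.058·74) = 77700/1427 ≈ 54.450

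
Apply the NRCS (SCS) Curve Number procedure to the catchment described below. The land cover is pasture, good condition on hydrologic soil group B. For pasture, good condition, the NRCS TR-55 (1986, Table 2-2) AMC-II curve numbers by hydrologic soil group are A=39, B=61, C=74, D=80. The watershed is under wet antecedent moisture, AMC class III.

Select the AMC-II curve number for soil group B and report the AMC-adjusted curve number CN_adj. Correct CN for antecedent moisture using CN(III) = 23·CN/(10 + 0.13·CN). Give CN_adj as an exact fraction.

NRCS table: pasture, good condition, soil group B → CN(II) = 61
Wet (AMC III): CN(III) = 23·61/(10 + 0.13·61) = 1403/(1793/100) = 140300/1793 ≈ 78.249

CN_adj = 140300/1793 ≈ 78.249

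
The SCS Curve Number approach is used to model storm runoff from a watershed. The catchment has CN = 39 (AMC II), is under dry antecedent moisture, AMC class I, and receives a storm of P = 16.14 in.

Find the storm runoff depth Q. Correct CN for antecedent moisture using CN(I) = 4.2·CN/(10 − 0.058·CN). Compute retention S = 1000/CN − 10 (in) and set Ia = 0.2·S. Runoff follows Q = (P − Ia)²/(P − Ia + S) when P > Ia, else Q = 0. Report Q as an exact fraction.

Q = 126688300489/77024206350 in ≈ 1.645 in

CN(I) from CN(II)=39: (4.2·39)/(10 − 0.058·39) = 81900/3869 ≈ 21.168
S = 1000/(81900/3869) − 10 = 30500/819 in ≈ 37.241 in
Ia = 0.2·(30500/819) = 6100/819 in ≈ 7.448 in
Since P=16.140 > Ia=7.448: effective rainfall P−Ia = 355933/40950 in
Q = (355933/40950)²/((355933/40950) + 30500/819) = (126688300489/1676902500)/(1880933/40950) = 126688300489/77024206350 in ≈ 1.645 in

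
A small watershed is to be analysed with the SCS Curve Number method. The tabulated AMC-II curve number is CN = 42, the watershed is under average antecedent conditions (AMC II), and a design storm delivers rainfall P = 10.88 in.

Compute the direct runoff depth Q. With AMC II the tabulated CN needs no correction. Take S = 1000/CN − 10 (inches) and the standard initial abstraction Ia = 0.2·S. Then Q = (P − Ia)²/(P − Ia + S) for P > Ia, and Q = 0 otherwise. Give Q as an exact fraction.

Average conditions: CN = 42 (no AMC adjustment).
S = 1000/42 − 10 = 290/21 in ≈ 13.810 in
Initial abstraction Ia = S/5 = (290/21)/5 = 58/21 ≈ 2.762 in
P − Ia = 10.880 − 2.762 = 4262/525 ≈ 8.118 in (> 0, runoff occurs)
Q = (4262/525)²/((4262/525) + 290/21) = (18164644/275625)/(11512/525) = 4541161/1510950 in ≈ 3.006 in

Q = 4541161/1510950 in ≈ 3.006 in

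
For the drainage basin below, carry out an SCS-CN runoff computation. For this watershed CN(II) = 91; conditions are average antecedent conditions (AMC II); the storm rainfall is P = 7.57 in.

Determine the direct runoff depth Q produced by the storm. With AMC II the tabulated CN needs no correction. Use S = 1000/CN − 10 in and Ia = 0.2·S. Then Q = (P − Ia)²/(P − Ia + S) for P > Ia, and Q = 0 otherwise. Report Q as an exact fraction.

Q = 4500665569/692391700 in ≈ 6.500 in

Average conditions: CN = 91 (no AMC adjustment).
Retention S: 1000/CN − 10 with CN=91.000 → S = 90/91 ≈ 0.989 in
Initial abstraction Ia = S/5 = (90/91)/5 = 18/91 ≈ 0.198 in
Excess rainfall: 7.570 − 0.198 = 7.372 in; P > Ia so Q > 0
Q: (67087/9100)² ÷ (76087/9100) = 4500665569/692391700 in (≈ 6.500 in)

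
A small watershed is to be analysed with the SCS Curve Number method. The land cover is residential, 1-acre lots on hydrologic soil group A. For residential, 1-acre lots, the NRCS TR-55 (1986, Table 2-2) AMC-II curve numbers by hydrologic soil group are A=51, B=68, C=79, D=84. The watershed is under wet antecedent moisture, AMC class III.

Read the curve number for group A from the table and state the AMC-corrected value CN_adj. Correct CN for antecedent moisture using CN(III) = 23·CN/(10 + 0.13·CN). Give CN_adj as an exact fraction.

CN_adj = 117300/1663 ≈ 70.535

NRCS table: residential, 1-acre lots, soil group A → CN(II) = 51
CN(III) from CN(II)=51: (23·51)/(10 + 0.13·51) = 117300/1663 ≈ 70.535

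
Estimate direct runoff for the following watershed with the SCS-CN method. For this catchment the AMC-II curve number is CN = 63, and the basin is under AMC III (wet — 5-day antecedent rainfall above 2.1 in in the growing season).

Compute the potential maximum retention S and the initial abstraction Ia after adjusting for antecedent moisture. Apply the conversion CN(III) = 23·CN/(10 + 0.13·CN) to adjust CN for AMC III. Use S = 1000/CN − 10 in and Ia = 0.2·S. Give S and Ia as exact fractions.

CN(III) from CN(II)=63: (23·63)/(10 + 0.13·63) = 144900/1819 ≈ 79.659
Retention S: 1000/CN − 10 with CN=79.659 → S = 3700/1449 ≈ 2.553 in
Ia = 0.2·(3700/1449) = 740/1449 in ≈ 0.511 in

S = 3700/1449 in ≈ 2.553 in; Ia = 740/1449 in ≈ 0.511 in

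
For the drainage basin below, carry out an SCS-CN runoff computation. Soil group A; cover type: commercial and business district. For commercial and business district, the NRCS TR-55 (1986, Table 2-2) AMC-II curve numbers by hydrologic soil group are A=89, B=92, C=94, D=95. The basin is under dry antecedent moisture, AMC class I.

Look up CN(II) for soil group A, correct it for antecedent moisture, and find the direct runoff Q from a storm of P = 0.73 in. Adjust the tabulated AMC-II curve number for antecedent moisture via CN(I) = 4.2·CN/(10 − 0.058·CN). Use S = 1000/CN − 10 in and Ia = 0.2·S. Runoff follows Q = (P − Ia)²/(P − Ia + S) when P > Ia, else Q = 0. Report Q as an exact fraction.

Q = 698914969/107736075300 in ≈ 0.006 in

NRCS table: commercial and business district, soil group A → CN(II) = 89
CN(I) from CN(II)=89: (4.2·89)/(10 − 0.058·89) = 186900/2419 ≈ 77.263
Max retention: S = 1000/(186900/2419) − 10 = 5500/1869 in (≈ 2.943 in)
Initial abstraction Ia = S/5 = (5500/1869)/5 = 1100/1869 ≈ 0.589 in
Excess rainfall: 0.730 − 0.589 = 0.141 in; P > Ia so Q > 0
Q = (26437/186900)²/((26437/186900) + 5500/1869) = (698914969/34931610000)/(576437/186900) = 698914969/107736075300 in ≈ 0.006 in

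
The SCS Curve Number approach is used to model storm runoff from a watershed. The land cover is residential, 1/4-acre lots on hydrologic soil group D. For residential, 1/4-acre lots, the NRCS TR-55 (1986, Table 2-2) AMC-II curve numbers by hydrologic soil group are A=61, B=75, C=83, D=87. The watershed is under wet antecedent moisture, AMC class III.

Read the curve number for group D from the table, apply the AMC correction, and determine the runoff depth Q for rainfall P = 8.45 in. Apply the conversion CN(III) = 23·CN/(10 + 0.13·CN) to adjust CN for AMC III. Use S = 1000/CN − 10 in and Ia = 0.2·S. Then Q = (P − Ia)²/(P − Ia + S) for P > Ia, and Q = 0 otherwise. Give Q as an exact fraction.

Q = 8528334997/1105072260 in ≈ 7.717 in

NRCS table: residential, 1/4-acre lots, soil group D → CN(II) = 87
Wet (AMC III): CN(III) = 23·87/(10 + 0.13·87) = 2001/(2131/100) = 200100/2131 ≈ 93.900
Max retention: S = 1000/(200100/2131) − 10 = 1300/2001 in (≈ 0.650 in)
Ia = 0.2S: 0.2·0.650 = 0.130 in (exactly 260/2001)
P − Ia = 8.450 − 0.130 = 332969/40020 ≈ 8.320 in (> 0, runoff occurs)
Q = (332969/40020)²/((332969/40020) + 1300/2001) = (110868354961/1601600400)/(358969/40020) = 8528334997/1105072260 in ≈ 7.717 in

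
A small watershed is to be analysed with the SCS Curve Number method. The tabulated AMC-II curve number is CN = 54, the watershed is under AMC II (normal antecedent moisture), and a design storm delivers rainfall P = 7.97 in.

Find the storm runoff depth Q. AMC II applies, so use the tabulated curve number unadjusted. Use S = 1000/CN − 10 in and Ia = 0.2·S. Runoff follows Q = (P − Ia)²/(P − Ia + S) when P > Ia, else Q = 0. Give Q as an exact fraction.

CN(II) = 54; AMC II needs no correction.
Max retention: S = 1000/54 − 10 = 230/27 in (≈ 8.519 in)
Initial abstraction Ia = S/5 = (230/27)/5 = 46/27 ≈ 1.704 in
Since P=7.970 > Ia=1.704: effective rainfall P−Ia = 16919/2700 in
Runoff Q = (P−Ia)²/(P−Ia+S) = (6.266)²/(6.266+8.519) = 286252561/107781300 ≈ 2.656 in

Q = 286252561/107781300 in ≈ 2.656 in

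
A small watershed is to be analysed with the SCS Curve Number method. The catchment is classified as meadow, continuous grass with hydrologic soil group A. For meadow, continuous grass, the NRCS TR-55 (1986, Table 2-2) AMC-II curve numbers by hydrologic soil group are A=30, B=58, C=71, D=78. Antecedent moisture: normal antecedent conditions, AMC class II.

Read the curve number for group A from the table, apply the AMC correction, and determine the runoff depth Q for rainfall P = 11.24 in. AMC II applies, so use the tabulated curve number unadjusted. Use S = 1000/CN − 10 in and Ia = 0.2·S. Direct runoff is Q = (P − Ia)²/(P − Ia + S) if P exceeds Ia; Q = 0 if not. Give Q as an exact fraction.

Q = 243049/168225 in ≈ 1.445 in

NRCS table: meadow, continuous grass, soil group A → CN(II) = 30
Average conditions: CN = 30 (no AMC adjustment).
Max retention: S = 1000/30 − 10 = 70/3 in (≈ 23.333 in)
Ia = 0.2S: 0.2·23.333 = 4.667 in (exactly 14/3)
P − Ia = 11.240 − 4.667 = 493/75 ≈ 6.573 in (> 0, runoff occurs)
Runoff Q = (P−Ia)²/(P−Ia+S) = (6.573)²/(6.573+23.333) = 243049/168225 ≈ 1.445 in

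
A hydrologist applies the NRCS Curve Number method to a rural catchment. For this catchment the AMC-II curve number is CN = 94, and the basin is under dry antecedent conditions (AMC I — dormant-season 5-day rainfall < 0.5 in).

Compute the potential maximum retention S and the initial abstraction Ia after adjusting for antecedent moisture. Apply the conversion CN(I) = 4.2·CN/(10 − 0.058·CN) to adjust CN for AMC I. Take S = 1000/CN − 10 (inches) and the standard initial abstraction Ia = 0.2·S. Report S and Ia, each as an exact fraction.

CN(I) from CN(II)=94: (4.2·94)/(10 − 0.058·94) = 32900/379 ≈ 86.807
S = 1000/(32900/379) − 10 = 500/329 in ≈ 1.520 in
Ia = 0.2·(500/329) = 100/329 in ≈ 0.304 in

S = 500/329 in ≈ 1.520 in; Ia = 100/329 in ≈ 0.304 in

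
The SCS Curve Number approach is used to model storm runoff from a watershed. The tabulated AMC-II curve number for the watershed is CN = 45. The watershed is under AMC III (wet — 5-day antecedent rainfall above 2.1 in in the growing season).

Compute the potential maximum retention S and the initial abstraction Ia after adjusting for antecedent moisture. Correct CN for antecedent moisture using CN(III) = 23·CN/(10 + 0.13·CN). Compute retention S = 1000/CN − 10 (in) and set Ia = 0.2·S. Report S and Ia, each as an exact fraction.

S = 1100/207 in ≈ 5.314 in; Ia = 220/207 in ≈ 1.063 in

Adjust CN=45 to AMC III: 23·45/(10 + 0.13·45) → 1035 ÷ (317/20) = 20700/317 ≈ 65.300
S = 1000/(20700/317) − 10 = 1100/207 in ≈ 5.314 in
Ia = 0.2·(1100/207) = 220/207 in ≈ 1.063 in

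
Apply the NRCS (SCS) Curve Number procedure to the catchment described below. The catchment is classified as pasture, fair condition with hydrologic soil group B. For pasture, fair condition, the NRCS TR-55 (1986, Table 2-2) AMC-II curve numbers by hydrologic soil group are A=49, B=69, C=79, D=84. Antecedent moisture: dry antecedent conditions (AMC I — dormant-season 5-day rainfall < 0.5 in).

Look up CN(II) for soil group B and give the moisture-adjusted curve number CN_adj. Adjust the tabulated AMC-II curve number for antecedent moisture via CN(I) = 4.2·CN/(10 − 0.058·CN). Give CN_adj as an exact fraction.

NRCS table: pasture, fair condition, soil group B → CN(II) = 69
Dry (AMC I): CN(I) = 4.2·69/(10 − 0.058·69) = (1449/5)/(2999/500) = 144900/2999 ≈ 48.316

CN_adj = 144900/2999 ≈ 48.316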